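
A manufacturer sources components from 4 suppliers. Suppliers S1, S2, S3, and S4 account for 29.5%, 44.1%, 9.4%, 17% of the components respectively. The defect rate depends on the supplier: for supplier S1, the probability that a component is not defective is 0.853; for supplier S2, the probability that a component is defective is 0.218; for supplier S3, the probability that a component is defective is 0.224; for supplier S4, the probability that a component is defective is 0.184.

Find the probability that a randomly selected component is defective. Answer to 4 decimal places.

P(D) ≈ 0.1918

P(D|S1) = 1 − 0.853 = 0.147.
P(D) = P(D|S1)·P(S1) + P(D|S2)·P(S2) + P(D|S3)·P(S3) + P(D|S4)·P(S4)
      = 0.147·0.295 + 0.218·0.441 + 0.224·0.094 + 0.184·0.17
      = 0.043365 + 0.096138 + 0.021056 + 0.03128 = 0.191839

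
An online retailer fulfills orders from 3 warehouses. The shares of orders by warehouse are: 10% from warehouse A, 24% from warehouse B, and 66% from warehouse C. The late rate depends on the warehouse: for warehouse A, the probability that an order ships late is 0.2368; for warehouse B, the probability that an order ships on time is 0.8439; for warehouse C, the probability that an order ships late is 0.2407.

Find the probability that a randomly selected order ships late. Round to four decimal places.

P(L) ≈ 0.2200

P(L|B) = 1 − 0.8439 = 0.1561.
P(L) = P(L|A)·P(A) + P(L|B)·P(B) + P(L|C)·P(C)
      = 0.2368·0.1 + 0.1561·0.24 + 0.2407·0.66
      = 0.02368 + 0.037464 + 0.158862 = 0.220006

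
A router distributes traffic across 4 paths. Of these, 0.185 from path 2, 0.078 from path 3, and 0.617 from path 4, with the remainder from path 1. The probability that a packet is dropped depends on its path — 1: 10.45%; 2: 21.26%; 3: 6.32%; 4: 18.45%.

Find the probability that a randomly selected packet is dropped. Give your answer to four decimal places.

P(1) = 1 − (0.185 + 0.078 + 0.617) = 0.12.
Using total probability over the partition,
P(L) = P(L|1)·P(1) + P(L|2)·P(2) + P(L|3)·P(3) + P(L|4)·P(4)
      = 0.1045·0.12 + 0.2126·0.185 + 0.0632·0.078 + 0.1845·0.617
      = 0.01254 + 0.039331 + 0.0049296 + 0.1138365 = 0.1706371

0.1706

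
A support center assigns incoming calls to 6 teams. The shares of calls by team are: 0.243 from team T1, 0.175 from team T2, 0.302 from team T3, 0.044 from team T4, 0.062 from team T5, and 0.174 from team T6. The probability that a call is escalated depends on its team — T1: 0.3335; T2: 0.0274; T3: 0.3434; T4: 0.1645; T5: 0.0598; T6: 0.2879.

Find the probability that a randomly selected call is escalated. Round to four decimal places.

0.2506

P(E) = P(E|T1)·P(T1) + P(E|T2)·P(T2) + P(E|T3)·P(T3) + P(E|T4)·P(T4) + P(E|T5)·P(T5) + P(E|T6)·P(T6)
      = 0.3335·0.243 + 0.0274·0.175 + 0.3434·0.302 + 0.1645·0.044 + 0.0598·0.062 + 0.2879·0.174
      = 0.0810405 + 0.004795 + 0.1037068 + 0.007238 + 0.0037076 + 0.0500946 = 0.2505825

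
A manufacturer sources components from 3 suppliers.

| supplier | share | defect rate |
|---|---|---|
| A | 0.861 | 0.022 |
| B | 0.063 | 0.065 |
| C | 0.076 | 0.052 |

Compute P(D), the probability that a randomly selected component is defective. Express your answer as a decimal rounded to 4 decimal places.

0.0270

P(D) = P(D|A)·P(A) + P(D|B)·P(B) + P(D|C)·P(C)
      = 0.022·0.861 + 0.065·0.063 + 0.052·0.076
      = 0.018942 + 0.004095 + 0.003952 = 0.026989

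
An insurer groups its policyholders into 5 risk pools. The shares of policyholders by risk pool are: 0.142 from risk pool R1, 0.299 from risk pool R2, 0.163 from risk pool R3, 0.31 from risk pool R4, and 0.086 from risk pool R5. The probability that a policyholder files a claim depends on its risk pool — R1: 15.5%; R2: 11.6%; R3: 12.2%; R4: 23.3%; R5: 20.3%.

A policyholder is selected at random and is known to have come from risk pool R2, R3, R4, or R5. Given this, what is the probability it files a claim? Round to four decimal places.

P(C|S) ≈ 0.1681

Let S = {R2, R3, R4, R5}.
P(S) = 0.299 + 0.163 + 0.31 + 0.086 = 0.858.
P(C ∩ S) = 0.116·0.299 + 0.122·0.163 + 0.233·0.31 + 0.203·0.086 = 0.034684 + 0.019886 + 0.07223 + 0.017458 = 0.144258.
P(C | S) = 0.144258 / 0.858 = 0.168133…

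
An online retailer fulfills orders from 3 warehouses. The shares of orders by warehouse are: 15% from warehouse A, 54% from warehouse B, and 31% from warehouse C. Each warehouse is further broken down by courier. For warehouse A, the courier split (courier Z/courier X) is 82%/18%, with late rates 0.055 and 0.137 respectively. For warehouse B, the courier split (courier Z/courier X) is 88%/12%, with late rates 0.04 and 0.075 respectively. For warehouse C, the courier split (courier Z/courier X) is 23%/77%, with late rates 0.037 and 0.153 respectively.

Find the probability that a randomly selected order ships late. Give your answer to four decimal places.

P(L|A) = 0.82·0.055 + 0.18·0.137 = 0.0451 + 0.02466 = 0.06976
P(L|B) = 0.88·0.04 + 0.12·0.075 = 0.0352 + 0.009 = 0.0442
P(L|C) = 0.23·0.037 + 0.77·0.153 = 0.00851 + 0.11781 = 0.12632
By total probability over the outer partition,
P(L) = 0.15·0.06976 + 0.54·0.0442 + 0.31·0.12632
      = 0.010464 + 0.023868 + 0.0391592 = 0.0734912

0.0735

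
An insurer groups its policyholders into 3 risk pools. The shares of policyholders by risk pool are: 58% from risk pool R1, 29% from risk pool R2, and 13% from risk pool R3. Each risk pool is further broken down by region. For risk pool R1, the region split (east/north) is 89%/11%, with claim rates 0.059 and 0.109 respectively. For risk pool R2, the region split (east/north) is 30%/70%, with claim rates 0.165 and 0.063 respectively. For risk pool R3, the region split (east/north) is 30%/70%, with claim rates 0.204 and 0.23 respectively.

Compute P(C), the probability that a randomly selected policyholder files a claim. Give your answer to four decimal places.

P(C) ≈ 0.0934

P(C|R1) = 0.89·0.059 + 0.11·0.109 = 0.05251 + 0.01199 = 0.0645
P(C|R2) = 0.3·0.165 + 0.7·0.063 = 0.0495 + 0.0441 = 0.0936
P(C|R3) = 0.3·0.204 + 0.7·0.23 = 0.0612 + 0.161 = 0.2222
Then overall,
P(C) = 0.58·0.0645 + 0.29·0.0936 + 0.13·0.2222
      = 0.03741 + 0.027144 + 0.028886 = 0.09344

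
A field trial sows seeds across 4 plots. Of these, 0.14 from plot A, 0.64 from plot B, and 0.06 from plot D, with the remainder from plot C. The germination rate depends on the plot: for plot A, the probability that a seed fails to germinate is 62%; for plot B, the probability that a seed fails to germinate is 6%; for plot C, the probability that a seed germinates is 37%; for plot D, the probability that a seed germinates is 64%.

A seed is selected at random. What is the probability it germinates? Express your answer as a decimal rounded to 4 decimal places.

P(G) ≈ 0.7524

P(C) = 1 − (0.14 + 0.64 + 0.06) = 0.16.
P(G|A) = 1 − 0.62 = 0.38.
P(G|B) = 1 − 0.06 = 0.94.
P(G) = P(G|A)·P(A) + P(G|B)·P(B) + P(G|C)·P(C) + P(G|D)·P(D)
      = 0.38·0.14 + 0.94·0.64 + 0.37·0.16 + 0.64·0.06
      = 0.0532 + 0.6016 + 0.0592 + 0.0384 = 0.7524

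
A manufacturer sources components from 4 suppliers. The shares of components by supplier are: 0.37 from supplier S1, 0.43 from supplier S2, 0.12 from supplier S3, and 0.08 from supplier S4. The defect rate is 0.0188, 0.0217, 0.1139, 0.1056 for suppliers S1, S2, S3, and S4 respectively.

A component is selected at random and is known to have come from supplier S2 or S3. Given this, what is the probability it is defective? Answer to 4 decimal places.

Let S = {S2, S3}.
P(S) = 0.43 + 0.12 = 0.55.
P(D ∩ S) = 0.0217·0.43 + 0.1139·0.12 = 0.009331 + 0.013668 = 0.022999.
P(D | S) = 0.022999 / 0.55 = 0.041816…

0.0418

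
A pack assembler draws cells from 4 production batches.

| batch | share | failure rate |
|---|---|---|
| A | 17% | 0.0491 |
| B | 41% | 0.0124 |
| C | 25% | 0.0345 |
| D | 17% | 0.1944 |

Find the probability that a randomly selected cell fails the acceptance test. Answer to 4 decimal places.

P(F) ≈ 0.0551

Summing over the partition,
P(F) = P(F|A)·P(A) + P(F|B)·P(B) + P(F|C)·P(C) + P(F|D)·P(D)
      = 0.0491·0.17 + 0.0124·0.41 + 0.0345·0.25 + 0.1944·0.17
      = 0.008347 + 0.005084 + 0.008625 + 0.033048 = 0.055104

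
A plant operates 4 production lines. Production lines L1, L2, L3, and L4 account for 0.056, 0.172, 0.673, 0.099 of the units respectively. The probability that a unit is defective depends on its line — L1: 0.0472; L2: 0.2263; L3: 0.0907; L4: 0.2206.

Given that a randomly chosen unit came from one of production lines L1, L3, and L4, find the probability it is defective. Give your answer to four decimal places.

Let S = {L1, L3, L4}.
P(S) = 0.056 + 0.673 + 0.099 = 0.828.
P(D ∩ S) = 0.0472·0.056 + 0.0907·0.673 + 0.2206·0.099 = 0.0026432 + 0.0610411 + 0.0218394 = 0.0855237.
P(D | S) = 0.0855237 / 0.828 = 0.103289…

P(D|S) ≈ 0.1033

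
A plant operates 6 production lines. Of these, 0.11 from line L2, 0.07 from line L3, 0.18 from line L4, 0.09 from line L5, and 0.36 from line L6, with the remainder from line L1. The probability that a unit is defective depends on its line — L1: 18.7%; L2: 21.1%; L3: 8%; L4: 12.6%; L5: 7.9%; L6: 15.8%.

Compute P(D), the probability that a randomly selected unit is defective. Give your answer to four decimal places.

0.1510

P(L1) = 1 − (0.11 + 0.07 + 0.18 + 0.09 + 0.36) = 0.19.
P(D) = P(D|L1)·P(L1) + P(D|L2)·P(L2) + P(D|L3)·P(L3) + P(D|L4)·P(L4) + P(D|L5)·P(L5) + P(D|L6)·P(L6)
      = 0.187·0.19 + 0.211·0.11 + 0.08·0.07 + 0.126·0.18 + 0.079·0.09 + 0.158·0.36
      = 0.03553 + 0.02321 + 0.0056 + 0.02268 + 0.00711 + 0.05688 = 0.15101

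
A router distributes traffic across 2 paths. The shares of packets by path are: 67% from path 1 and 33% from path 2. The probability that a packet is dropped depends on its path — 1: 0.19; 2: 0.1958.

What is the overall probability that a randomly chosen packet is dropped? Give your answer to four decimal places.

P(L) = P(L|1)·P(1) + P(L|2)·P(2)
      = 0.19·0.67 + 0.1958·0.33
      = 0.1273 + 0.064614 = 0.191914

P(L) ≈ 0.1919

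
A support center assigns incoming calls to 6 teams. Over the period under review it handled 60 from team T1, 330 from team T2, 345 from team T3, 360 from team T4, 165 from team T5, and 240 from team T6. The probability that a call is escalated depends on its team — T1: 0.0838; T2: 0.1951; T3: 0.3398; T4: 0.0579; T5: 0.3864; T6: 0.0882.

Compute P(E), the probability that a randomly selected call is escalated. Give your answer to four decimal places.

0.1949

Total: 60 + 330 + 345 + 360 + 165 + 240 = 1500.
P(T1) = 60/1500 = 0.04. P(T2) = 330/1500 = 0.22. P(T3) = 345/1500 = 0.23. P(T4) = 360/1500 = 0.24. P(T5) = 165/1500 = 0.11. P(T6) = 240/1500 = 0.16.
P(E) = P(E|T1)·P(T1) + P(E|T2)·P(T2) + P(E|T3)·P(T3) + P(E|T4)·P(T4) + P(E|T5)·P(T5) + P(E|T6)·P(T6)
      = 0.0838·0.04 + 0.1951·0.22 + 0.3398·0.23 + 0.0579·0.24 + 0.3864·0.11 + 0.0882·0.16
      = 0.003352 + 0.042922 + 0.078154 + 0.013896 + 0.042504 + 0.014112 = 0.19494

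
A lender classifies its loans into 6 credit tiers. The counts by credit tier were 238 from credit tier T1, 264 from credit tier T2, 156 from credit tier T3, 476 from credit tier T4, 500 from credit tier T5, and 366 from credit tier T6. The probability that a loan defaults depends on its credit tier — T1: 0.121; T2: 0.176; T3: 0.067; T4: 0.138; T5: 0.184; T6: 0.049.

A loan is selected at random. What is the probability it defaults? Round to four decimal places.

Total: 238 + 264 + 156 + 476 + 500 + 366 = 2000.
P(T1) = 238/2000 = 0.119. P(T2) = 264/2000 = 0.132. P(T3) = 156/2000 = 0.078. P(T4) = 476/2000 = 0.238. P(T5) = 500/2000 = 0.25. P(T6) = 366/2000 = 0.183.
Using total probability over the partition,
P(D) = P(D|T1)·P(T1) + P(D|T2)·P(T2) + P(D|T3)·P(T3) + P(D|T4)·P(T4) + P(D|T5)·P(T5) + P(D|T6)·P(T6)
      = 0.121·0.119 + 0.176·0.132 + 0.067·0.078 + 0.138·0.238 + 0.184·0.25 + 0.049·0.183
      = 0.014399 + 0.023232 + 0.005226 + 0.032844 + 0.046 + 0.008967 = 0.130668

0.1307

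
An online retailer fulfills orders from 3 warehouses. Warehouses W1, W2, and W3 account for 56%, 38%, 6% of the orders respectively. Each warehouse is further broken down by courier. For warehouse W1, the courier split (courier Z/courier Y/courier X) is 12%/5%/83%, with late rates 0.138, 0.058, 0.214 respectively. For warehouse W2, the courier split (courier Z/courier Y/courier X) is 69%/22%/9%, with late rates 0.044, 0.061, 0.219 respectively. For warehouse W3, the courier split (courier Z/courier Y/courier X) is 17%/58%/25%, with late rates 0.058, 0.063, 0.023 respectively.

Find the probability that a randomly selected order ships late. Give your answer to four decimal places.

0.1376

P(L|W1) = 0.12·0.138 + 0.05·0.058 + 0.83·0.214 = 0.01656 + 0.0029 + 0.17762 = 0.19708
P(L|W2) = 0.69·0.044 + 0.22·0.061 + 0.09·0.219 = 0.03036 + 0.01342 + 0.01971 = 0.06349
P(L|W3) = 0.17·0.058 + 0.58·0.063 + 0.25·0.023 = 0.00986 + 0.03654 + 0.00575 = 0.05215
Then overall,
P(L) = 0.56·0.19708 + 0.38·0.06349 + 0.06·0.05215
      = 0.1103648 + 0.0241262 + 0.003129 = 0.13762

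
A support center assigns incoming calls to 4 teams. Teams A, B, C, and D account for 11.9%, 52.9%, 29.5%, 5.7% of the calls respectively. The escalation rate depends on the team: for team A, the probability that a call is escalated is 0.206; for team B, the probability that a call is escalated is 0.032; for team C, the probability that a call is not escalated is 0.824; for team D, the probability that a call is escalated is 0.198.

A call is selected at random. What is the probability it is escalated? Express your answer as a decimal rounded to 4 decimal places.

P(E) ≈ 0.1046

P(E|C) = 1 − 0.824 = 0.176.
Summing over the partition,
P(E) = P(E|A)·P(A) + P(E|B)·P(B) + P(E|C)·P(C) + P(E|D)·P(D)
      = 0.206·0.119 + 0.032·0.529 + 0.176·0.295 + 0.198·0.057
      = 0.024514 + 0.016928 + 0.05192 + 0.011286 = 0.104648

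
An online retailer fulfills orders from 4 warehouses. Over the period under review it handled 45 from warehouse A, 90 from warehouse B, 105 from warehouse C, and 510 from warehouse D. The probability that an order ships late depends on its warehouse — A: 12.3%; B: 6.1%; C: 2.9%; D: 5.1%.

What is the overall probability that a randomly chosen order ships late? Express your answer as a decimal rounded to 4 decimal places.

Total: 45 + 90 + 105 + 510 = 750.
P(A) = 45/750 = 0.06. P(B) = 90/750 = 0.12. P(C) = 105/750 = 0.14. P(D) = 510/750 = 0.68.
P(L) = P(L|A)·P(A) + P(L|B)·P(B) + P(L|C)·P(C) + P(L|D)·P(D)
      = 0.123·0.06 + 0.061·0.12 + 0.029·0.14 + 0.051·0.68
      = 0.00738 + 0.00732 + 0.00406 + 0.03468 = 0.05344

P(L) ≈ 0.0534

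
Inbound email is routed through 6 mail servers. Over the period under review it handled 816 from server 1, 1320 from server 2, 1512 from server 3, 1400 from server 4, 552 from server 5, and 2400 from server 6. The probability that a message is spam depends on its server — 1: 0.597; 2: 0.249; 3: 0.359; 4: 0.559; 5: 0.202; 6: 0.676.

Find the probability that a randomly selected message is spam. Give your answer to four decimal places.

0.4844

Total: 816 + 1320 + 1512 + 1400 + 552 + 2400 = 8000.
P(1) = 816/8000 = 0.102. P(2) = 1320/8000 = 0.165. P(3) = 1512/8000 = 0.189. P(4) = 1400/8000 = 0.175. P(5) = 552/8000 = 0.069. P(6) = 2400/8000 = 0.3.
By the law of total probability,
P(S) = P(S|1)·P(1) + P(S|2)·P(2) + P(S|3)·P(3) + P(S|4)·P(4) + P(S|5)·P(5) + P(S|6)·P(6)
      = 0.597·0.102 + 0.249·0.165 + 0.359·0.189 + 0.559·0.175 + 0.202·0.069 + 0.676·0.3
      = 0.060894 + 0.041085 + 0.067851 + 0.097825 + 0.013938 + 0.2028 = 0.484393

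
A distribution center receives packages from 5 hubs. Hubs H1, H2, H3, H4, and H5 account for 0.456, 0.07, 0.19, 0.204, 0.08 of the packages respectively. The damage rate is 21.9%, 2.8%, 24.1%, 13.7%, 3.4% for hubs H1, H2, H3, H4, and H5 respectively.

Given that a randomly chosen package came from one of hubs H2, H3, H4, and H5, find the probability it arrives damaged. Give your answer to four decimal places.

P(D|S) ≈ 0.1442

Let S = {H2, H3, H4, H5}.
P(S) = 0.07 + 0.19 + 0.204 + 0.08 = 0.544.
P(D ∩ S) = 0.028·0.07 + 0.241·0.19 + 0.137·0.204 + 0.034·0.08 = 0.00196 + 0.04579 + 0.027948 + 0.00272 = 0.078418.
P(D | S) = 0.078418 / 0.544 = 0.144151…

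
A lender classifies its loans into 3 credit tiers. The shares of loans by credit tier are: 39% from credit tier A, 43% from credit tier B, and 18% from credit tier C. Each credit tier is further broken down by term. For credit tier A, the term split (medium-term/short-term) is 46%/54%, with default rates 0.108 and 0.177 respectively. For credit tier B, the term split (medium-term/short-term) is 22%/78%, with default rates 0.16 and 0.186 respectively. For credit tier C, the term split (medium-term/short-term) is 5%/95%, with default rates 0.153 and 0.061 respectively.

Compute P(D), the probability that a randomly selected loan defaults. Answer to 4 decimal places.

0.1460

P(D|A) = 0.46·0.108 + 0.54·0.177 = 0.04968 + 0.09558 = 0.14526
P(D|B) = 0.22·0.16 + 0.78·0.186 = 0.0352 + 0.14508 = 0.18028
P(D|C) = 0.05·0.153 + 0.95·0.061 = 0.00765 + 0.05795 = 0.0656
By total probability over the outer partition,
P(D) = 0.39·0.14526 + 0.43·0.18028 + 0.18·0.0656
      = 0.0566514 + 0.0775204 + 0.011808 = 0.1459798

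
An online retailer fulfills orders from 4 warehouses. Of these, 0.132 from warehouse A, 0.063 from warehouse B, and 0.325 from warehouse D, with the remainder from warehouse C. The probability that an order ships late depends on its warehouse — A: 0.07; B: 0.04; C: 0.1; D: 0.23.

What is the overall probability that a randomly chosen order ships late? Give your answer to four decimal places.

0.1345

P(C) = 1 − (0.132 + 0.063 + 0.325) = 0.48.
P(L) = P(L|A)·P(A) + P(L|B)·P(B) + P(L|C)·P(C) + P(L|D)·P(D)
      = 0.07·0.132 + 0.04·0.063 + 0.1·0.48 + 0.23·0.325
      = 0.00924 + 0.00252 + 0.048 + 0.07475 = 0.13451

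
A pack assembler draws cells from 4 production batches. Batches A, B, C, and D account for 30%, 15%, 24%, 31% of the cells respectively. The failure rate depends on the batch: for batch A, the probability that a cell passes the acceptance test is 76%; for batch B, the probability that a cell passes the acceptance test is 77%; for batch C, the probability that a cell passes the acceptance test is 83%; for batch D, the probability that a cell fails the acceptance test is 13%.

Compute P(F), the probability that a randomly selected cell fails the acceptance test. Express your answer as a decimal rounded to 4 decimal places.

P(F|A) = 1 − 0.76 = 0.24.
P(F|B) = 1 − 0.77 = 0.23.
P(F|C) = 1 − 0.83 = 0.17.
P(F) = P(F|A)·P(A) + P(F|B)·P(B) + P(F|C)·P(C) + P(F|D)·P(D)
      = 0.24·0.3 + 0.23·0.15 + 0.17·0.24 + 0.13·0.31
      = 0.072 + 0.0345 + 0.0408 + 0.0403 = 0.1876

P(F) ≈ 0.1876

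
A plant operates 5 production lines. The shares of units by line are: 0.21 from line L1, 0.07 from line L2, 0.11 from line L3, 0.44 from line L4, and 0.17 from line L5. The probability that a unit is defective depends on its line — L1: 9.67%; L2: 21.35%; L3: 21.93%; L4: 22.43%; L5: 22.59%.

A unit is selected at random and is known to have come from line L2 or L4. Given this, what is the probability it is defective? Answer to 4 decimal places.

Let S = {L2, L4}.
P(S) = 0.07 + 0.44 = 0.51.
P(D ∩ S) = 0.2135·0.07 + 0.2243·0.44 = 0.014945 + 0.098692 = 0.113637.
P(D | S) = 0.113637 / 0.51 = 0.222818…

P(D|S) ≈ 0.2228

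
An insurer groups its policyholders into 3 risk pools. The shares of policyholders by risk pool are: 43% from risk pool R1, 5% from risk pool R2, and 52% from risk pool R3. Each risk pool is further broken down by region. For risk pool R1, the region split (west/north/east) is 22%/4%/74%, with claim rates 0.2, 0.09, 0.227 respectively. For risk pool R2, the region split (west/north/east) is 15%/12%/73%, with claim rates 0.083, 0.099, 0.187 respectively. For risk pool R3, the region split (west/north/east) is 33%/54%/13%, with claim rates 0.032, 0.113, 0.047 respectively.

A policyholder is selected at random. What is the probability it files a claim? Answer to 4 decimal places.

P(C|R1) = 0.22·0.2 + 0.04·0.09 + 0.74·0.227 = 0.044 + 0.0036 + 0.16798 = 0.21558
P(C|R2) = 0.15·0.083 + 0.12·0.099 + 0.73·0.187 = 0.01245 + 0.01188 + 0.13651 = 0.16084
P(C|R3) = 0.33·0.032 + 0.54·0.113 + 0.13·0.047 = 0.01056 + 0.06102 + 0.00611 = 0.07769
Then overall,
P(C) = 0.43·0.21558 + 0.05·0.16084 + 0.52·0.07769
      = 0.0926994 + 0.008042 + 0.0403988 = 0.1411402

P(C) ≈ 0.1411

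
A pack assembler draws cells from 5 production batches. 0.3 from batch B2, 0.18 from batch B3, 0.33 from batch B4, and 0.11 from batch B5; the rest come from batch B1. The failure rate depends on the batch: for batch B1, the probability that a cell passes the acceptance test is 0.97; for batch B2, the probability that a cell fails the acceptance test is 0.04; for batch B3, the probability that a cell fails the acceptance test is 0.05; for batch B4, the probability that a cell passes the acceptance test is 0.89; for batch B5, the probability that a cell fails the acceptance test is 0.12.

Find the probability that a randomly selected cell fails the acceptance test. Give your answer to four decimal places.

P(B1) = 1 − (0.3 + 0.18 + 0.33 + 0.11) = 0.08.
P(F|B1) = 1 − 0.97 = 0.03.
P(F|B4) = 1 − 0.89 = 0.11.
Summing over the partition,
P(F) = P(F|B1)·P(B1) + P(F|B2)·P(B2) + P(F|B3)·P(B3) + P(F|B4)·P(B4) + P(F|B5)·P(B5)
      = 0.03·0.08 + 0.04·0.3 + 0.05·0.18 + 0.11·0.33 + 0.12·0.11
      = 0.0024 + 0.012 + 0.009 + 0.0363 + 0.0132 = 0.0729

P(F) ≈ 0.0729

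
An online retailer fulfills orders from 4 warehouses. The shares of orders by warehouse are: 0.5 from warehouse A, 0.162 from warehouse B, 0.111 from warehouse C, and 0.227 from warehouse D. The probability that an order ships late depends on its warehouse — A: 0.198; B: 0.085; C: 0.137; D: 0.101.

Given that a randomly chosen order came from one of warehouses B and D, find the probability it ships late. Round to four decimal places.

0.0943

Let S = {B, D}.
P(S) = 0.162 + 0.227 = 0.389.
P(L ∩ S) = 0.085·0.162 + 0.101·0.227 = 0.01377 + 0.022927 = 0.036697.
P(L | S) = 0.036697 / 0.389 = 0.094337…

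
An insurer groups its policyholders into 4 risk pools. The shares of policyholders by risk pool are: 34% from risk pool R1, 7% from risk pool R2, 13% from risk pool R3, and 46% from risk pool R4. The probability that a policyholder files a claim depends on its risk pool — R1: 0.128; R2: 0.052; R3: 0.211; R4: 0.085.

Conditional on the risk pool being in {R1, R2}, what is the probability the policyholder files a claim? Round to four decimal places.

0.1150

Let S = {R1, R2}.
P(S) = 0.34 + 0.07 = 0.41.
P(C ∩ S) = 0.128·0.34 + 0.052·0.07 = 0.04352 + 0.00364 = 0.04716.
P(C | S) = 0.04716 / 0.41 = 0.115024…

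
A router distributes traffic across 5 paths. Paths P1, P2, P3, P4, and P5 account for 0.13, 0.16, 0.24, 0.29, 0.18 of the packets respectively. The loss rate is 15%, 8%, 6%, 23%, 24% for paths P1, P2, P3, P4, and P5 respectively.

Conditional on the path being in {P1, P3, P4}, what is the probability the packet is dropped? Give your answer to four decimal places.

Let S = {P1, P3, P4}.
P(S) = 0.13 + 0.24 + 0.29 = 0.66.
P(L ∩ S) = 0.15·0.13 + 0.06·0.24 + 0.23·0.29 = 0.0195 + 0.0144 + 0.0667 = 0.1006.
P(L | S) = 0.1006 / 0.66 = 0.152424…

P(L|S) ≈ 0.1524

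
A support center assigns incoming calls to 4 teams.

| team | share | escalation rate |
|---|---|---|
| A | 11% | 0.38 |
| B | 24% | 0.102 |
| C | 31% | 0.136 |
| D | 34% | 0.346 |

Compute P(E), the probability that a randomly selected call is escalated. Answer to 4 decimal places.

Using total probability over the partition,
P(E) = P(E|A)·P(A) + P(E|B)·P(B) + P(E|C)·P(C) + P(E|D)·P(D)
      = 0.38·0.11 + 0.102·0.24 + 0.136·0.31 + 0.346·0.34
      = 0.0418 + 0.02448 + 0.04216 + 0.11764 = 0.22608

P(E) ≈ 0.2261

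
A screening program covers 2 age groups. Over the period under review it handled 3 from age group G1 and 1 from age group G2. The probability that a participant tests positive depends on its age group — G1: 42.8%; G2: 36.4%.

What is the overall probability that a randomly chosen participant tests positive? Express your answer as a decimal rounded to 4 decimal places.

0.4120

Total: 3 + 1 = 4.
P(G1) = 3/4 = 0.75. P(G2) = 1/4 = 0.25.
Summing over the partition,
P(T) = P(T|G1)·P(G1) + P(T|G2)·P(G2)
      = 0.428·0.75 + 0.364·0.25
      = 0.321 + 0.091 = 0.412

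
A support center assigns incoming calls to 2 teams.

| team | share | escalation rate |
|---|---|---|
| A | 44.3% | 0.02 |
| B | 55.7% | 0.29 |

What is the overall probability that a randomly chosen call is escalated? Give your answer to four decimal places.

P(E) = P(E|A)·P(A) + P(E|B)·P(B)
      = 0.02·0.443 + 0.29·0.557
      = 0.00886 + 0.16153 = 0.17039

0.1704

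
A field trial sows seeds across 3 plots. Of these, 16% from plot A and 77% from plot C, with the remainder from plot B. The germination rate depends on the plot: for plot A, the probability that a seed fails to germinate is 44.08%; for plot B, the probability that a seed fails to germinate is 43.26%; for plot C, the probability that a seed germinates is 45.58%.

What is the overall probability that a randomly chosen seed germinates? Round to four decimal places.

P(B) = 1 − (0.16 + 0.77) = 0.07.
P(G|A) = 1 − 0.4408 = 0.5592.
P(G|B) = 1 − 0.4326 = 0.5674.
P(G) = P(G|A)·P(A) + P(G|B)·P(B) + P(G|C)·P(C)
      = 0.5592·0.16 + 0.5674·0.07 + 0.4558·0.77
      = 0.089472 + 0.039718 + 0.350966 = 0.480156

P(G) ≈ 0.4802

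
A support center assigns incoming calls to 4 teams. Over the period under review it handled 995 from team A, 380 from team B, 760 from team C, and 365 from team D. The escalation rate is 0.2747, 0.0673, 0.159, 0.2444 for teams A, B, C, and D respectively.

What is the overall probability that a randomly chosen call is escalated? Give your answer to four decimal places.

Total: 995 + 380 + 760 + 365 = 2500.
P(A) = 995/2500 = 0.398. P(B) = 380/2500 = 0.152. P(C) = 760/2500 = 0.304. P(D) = 365/2500 = 0.146.
P(E) = P(E|A)·P(A) + P(E|B)·P(B) + P(E|C)·P(C) + P(E|D)·P(D)
      = 0.2747·0.398 + 0.0673·0.152 + 0.159·0.304 + 0.2444·0.146
      = 0.1093306 + 0.0102296 + 0.048336 + 0.0356824 = 0.2035786

0.2036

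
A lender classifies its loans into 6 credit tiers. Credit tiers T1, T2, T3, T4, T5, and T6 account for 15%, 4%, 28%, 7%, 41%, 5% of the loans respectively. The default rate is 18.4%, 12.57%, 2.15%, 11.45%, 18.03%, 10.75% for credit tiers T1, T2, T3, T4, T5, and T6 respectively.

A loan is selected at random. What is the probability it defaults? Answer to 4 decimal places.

Using total probability over the partition,
P(D) = P(D|T1)·P(T1) + P(D|T2)·P(T2) + P(D|T3)·P(T3) + P(D|T4)·P(T4) + P(D|T5)·P(T5) + P(D|T6)·P(T6)
      = 0.184·0.15 + 0.1257·0.04 + 0.0215·0.28 + 0.1145·0.07 + 0.1803·0.41 + 0.1075·0.05
      = 0.0276 + 0.005028 + 0.00602 + 0.008015 + 0.073923 + 0.005375 = 0.125961

P(D) ≈ 0.1260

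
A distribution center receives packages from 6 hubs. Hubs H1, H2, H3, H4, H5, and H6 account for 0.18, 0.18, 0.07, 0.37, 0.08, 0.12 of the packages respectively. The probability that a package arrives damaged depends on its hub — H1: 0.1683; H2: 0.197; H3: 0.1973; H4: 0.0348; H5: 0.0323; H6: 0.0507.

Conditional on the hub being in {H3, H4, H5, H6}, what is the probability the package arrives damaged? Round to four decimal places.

0.0552

Let S = {H3, H4, H5, H6}.
P(S) = 0.07 + 0.37 + 0.08 + 0.12 = 0.64.
P(D ∩ S) = 0.1973·0.07 + 0.0348·0.37 + 0.0323·0.08 + 0.0507·0.12 = 0.013811 + 0.012876 + 0.002584 + 0.006084 = 0.035355.
P(D | S) = 0.035355 / 0.64 = 0.055242…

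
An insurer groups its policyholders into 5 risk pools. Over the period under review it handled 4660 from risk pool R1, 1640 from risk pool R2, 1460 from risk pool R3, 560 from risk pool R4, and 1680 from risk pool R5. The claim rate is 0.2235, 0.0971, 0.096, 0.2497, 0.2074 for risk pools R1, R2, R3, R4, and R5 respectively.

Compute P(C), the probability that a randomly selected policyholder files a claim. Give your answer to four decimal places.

P(C) ≈ 0.1829

Total: 4660 + 1640 + 1460 + 560 + 1680 = 10000.
P(R1) = 4660/10000 = 0.466. P(R2) = 1640/10000 = 0.164. P(R3) = 1460/10000 = 0.146. P(R4) = 560/10000 = 0.056. P(R5) = 1680/10000 = 0.168.
By the law of total probability,
P(C) = P(C|R1)·P(R1) + P(C|R2)·P(R2) + P(C|R3)·P(R3) + P(C|R4)·P(R4) + P(C|R5)·P(R5)
      = 0.2235·0.466 + 0.0971·0.164 + 0.096·0.146 + 0.2497·0.056 + 0.2074·0.168
      = 0.104151 + 0.0159244 + 0.014016 + 0.0139832 + 0.0348432 = 0.1829178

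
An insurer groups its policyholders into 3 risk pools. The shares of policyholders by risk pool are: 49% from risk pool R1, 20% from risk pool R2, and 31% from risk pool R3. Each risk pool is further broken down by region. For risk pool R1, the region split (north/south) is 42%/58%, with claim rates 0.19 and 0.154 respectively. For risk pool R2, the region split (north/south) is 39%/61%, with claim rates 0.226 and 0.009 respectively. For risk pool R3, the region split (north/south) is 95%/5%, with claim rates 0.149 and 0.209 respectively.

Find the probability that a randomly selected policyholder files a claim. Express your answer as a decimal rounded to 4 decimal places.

P(C|R1) = 0.42·0.19 + 0.58·0.154 = 0.0798 + 0.08932 = 0.16912
P(C|R2) = 0.39·0.226 + 0.61·0.009 = 0.08814 + 0.00549 = 0.09363
P(C|R3) = 0.95·0.149 + 0.05·0.209 = 0.14155 + 0.01045 = 0.152
By total probability over the outer partition,
P(C) = 0.49·0.16912 + 0.2·0.09363 + 0.31·0.152
      = 0.0828688 + 0.018726 + 0.04712 = 0.1487148

0.1487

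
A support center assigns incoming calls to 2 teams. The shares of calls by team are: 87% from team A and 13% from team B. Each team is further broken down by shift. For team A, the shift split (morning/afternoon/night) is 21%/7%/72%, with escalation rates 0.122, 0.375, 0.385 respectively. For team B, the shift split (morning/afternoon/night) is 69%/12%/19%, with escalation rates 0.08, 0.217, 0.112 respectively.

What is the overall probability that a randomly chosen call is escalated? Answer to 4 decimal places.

0.2996

P(E|A) = 0.21·0.122 + 0.07·0.375 + 0.72·0.385 = 0.02562 + 0.02625 + 0.2772 = 0.32907
P(E|B) = 0.69·0.08 + 0.12·0.217 + 0.19·0.112 = 0.0552 + 0.02604 + 0.02128 = 0.10252
By total probability over the outer partition,
P(E) = 0.87·0.32907 + 0.13·0.10252
      = 0.2862909 + 0.0133276 = 0.2996185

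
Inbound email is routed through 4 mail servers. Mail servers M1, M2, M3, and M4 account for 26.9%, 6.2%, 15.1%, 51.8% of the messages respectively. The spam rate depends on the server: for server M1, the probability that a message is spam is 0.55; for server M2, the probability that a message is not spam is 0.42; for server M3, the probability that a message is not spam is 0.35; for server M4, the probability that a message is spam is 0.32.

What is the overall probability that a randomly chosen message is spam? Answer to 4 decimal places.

P(S) ≈ 0.4478

P(S|M2) = 1 − 0.42 = 0.58.
P(S|M3) = 1 − 0.35 = 0.65.
Summing over the partition,
P(S) = P(S|M1)·P(M1) + P(S|M2)·P(M2) + P(S|M3)·P(M3) + P(S|M4)·P(M4)
      = 0.55·0.269 + 0.58·0.062 + 0.65·0.151 + 0.32·0.518
      = 0.14795 + 0.03596 + 0.09815 + 0.16576 = 0.44782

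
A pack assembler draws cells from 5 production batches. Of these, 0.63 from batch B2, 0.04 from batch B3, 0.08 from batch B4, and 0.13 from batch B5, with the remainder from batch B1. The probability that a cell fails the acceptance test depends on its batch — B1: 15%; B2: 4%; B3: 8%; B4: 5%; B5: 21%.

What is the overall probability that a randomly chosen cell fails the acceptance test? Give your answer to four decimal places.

P(F) ≈ 0.0777

P(B1) = 1 − (0.63 + 0.04 + 0.08 + 0.13) = 0.12.
P(F) = P(F|B1)·P(B1) + P(F|B2)·P(B2) + P(F|B3)·P(B3) + P(F|B4)·P(B4) + P(F|B5)·P(B5)
      = 0.15·0.12 + 0.04·0.63 + 0.08·0.04 + 0.05·0.08 + 0.21·0.13
      = 0.018 + 0.0252 + 0.0032 + 0.004 + 0.0273 = 0.0777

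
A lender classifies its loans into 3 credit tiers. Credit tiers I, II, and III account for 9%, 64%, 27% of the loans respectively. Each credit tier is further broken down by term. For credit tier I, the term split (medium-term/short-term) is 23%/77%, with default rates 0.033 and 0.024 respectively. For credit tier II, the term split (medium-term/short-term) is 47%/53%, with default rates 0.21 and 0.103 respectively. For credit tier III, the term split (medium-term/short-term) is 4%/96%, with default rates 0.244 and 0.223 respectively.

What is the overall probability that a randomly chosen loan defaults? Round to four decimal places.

P(D|I) = 0.23·0.033 + 0.77·0.024 = 0.00759 + 0.01848 = 0.02607
P(D|II) = 0.47·0.21 + 0.53·0.103 = 0.0987 + 0.05459 = 0.15329
P(D|III) = 0.04·0.244 + 0.96·0.223 = 0.00976 + 0.21408 = 0.22384
By total probability over the outer partition,
P(D) = 0.09·0.02607 + 0.64·0.15329 + 0.27·0.22384
      = 0.0023463 + 0.0981056 + 0.0604368 = 0.1608887

0.1609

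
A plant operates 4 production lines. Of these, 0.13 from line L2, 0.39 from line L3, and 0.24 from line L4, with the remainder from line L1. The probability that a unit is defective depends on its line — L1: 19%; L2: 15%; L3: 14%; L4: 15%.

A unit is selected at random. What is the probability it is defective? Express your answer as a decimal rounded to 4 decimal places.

P(L1) = 1 − (0.13 + 0.39 + 0.24) = 0.24.
By the law of total probability,
P(D) = P(D|L1)·P(L1) + P(D|L2)·P(L2) + P(D|L3)·P(L3) + P(D|L4)·P(L4)
      = 0.19·0.24 + 0.15·0.13 + 0.14·0.39 + 0.15·0.24
      = 0.0456 + 0.0195 + 0.0546 + 0.036 = 0.1557

0.1557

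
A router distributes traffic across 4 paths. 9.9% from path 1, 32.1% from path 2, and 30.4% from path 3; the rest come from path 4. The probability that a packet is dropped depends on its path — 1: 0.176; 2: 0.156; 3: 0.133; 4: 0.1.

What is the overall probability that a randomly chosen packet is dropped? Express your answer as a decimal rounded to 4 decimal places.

0.1355

P(4) = 1 − (0.099 + 0.321 + 0.304) = 0.276.
By the law of total probability,
P(L) = P(L|1)·P(1) + P(L|2)·P(2) + P(L|3)·P(3) + P(L|4)·P(4)
      = 0.176·0.099 + 0.156·0.321 + 0.133·0.304 + 0.1·0.276
      = 0.017424 + 0.050076 + 0.040432 + 0.0276 = 0.135532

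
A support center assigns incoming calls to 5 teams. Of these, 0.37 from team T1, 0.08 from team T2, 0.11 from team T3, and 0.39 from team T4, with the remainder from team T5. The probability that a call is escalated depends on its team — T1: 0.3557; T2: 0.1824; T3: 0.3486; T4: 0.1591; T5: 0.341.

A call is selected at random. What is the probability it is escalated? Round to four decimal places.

P(T5) = 1 − (0.37 + 0.08 + 0.11 + 0.39) = 0.05.
P(E) = P(E|T1)·P(T1) + P(E|T2)·P(T2) + P(E|T3)·P(T3) + P(E|T4)·P(T4) + P(E|T5)·P(T5)
      = 0.3557·0.37 + 0.1824·0.08 + 0.3486·0.11 + 0.1591·0.39 + 0.341·0.05
      = 0.131609 + 0.014592 + 0.038346 + 0.062049 + 0.01705 = 0.263646

0.2636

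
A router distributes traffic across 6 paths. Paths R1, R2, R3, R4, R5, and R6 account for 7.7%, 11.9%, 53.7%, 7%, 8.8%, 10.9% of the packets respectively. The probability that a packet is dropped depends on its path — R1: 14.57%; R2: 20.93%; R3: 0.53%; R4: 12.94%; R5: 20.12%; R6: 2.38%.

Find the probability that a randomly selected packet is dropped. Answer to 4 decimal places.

P(L) ≈ 0.0683

P(L) = P(L|R1)·P(R1) + P(L|R2)·P(R2) + P(L|R3)·P(R3) + P(L|R4)·P(R4) + P(L|R5)·P(R5) + P(L|R6)·P(R6)
      = 0.1457·0.077 + 0.2093·0.119 + 0.0053·0.537 + 0.1294·0.07 + 0.2012·0.088 + 0.0238·0.109
      = 0.0112189 + 0.0249067 + 0.0028461 + 0.009058 + 0.0177056 + 0.0025942 = 0.0683295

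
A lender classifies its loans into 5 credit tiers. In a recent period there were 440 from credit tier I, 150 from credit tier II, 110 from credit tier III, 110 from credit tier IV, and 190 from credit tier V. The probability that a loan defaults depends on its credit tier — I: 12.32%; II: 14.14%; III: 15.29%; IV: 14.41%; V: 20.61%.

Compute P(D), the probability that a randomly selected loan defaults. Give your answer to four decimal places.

Total: 440 + 150 + 110 + 110 + 190 = 1000.
P(I) = 440/1000 = 0.44. P(II) = 150/1000 = 0.15. P(III) = 110/1000 = 0.11. P(IV) = 110/1000 = 0.11. P(V) = 190/1000 = 0.19.
P(D) = P(D|I)·P(I) + P(D|II)·P(II) + P(D|III)·P(III) + P(D|IV)·P(IV) + P(D|V)·P(V)
      = 0.1232·0.44 + 0.1414·0.15 + 0.1529·0.11 + 0.1441·0.11 + 0.2061·0.19
      = 0.054208 + 0.02121 + 0.016819 + 0.015851 + 0.039159 = 0.147247

P(D) ≈ 0.1472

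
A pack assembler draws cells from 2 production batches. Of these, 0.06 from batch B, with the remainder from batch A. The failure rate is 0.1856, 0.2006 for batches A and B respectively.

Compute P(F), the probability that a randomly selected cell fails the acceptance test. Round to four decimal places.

P(F) ≈ 0.1865

P(A) = 1 − (0.06) = 0.94.
Using total probability over the partition,
P(F) = P(F|A)·P(A) + P(F|B)·P(B)
      = 0.1856·0.94 + 0.2006·0.06
      = 0.174464 + 0.012036 = 0.1865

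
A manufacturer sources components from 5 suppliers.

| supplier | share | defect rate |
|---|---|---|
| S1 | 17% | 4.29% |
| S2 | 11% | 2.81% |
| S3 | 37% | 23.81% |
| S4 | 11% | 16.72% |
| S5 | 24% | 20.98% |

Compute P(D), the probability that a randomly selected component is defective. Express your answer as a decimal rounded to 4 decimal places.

P(D) = P(D|S1)·P(S1) + P(D|S2)·P(S2) + P(D|S3)·P(S3) + P(D|S4)·P(S4) + P(D|S5)·P(S5)
      = 0.0429·0.17 + 0.0281·0.11 + 0.2381·0.37 + 0.1672·0.11 + 0.2098·0.24
      = 0.007293 + 0.003091 + 0.088097 + 0.018392 + 0.050352 = 0.167225

0.1672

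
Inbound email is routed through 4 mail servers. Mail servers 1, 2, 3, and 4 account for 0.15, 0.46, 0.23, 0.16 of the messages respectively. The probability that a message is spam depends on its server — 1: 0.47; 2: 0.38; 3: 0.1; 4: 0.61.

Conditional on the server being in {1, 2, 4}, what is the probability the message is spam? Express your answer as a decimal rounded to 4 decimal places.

0.4453

Let J = {1, 2, 4}.
P(J) = 0.15 + 0.46 + 0.16 = 0.77.
P(S ∩ J) = 0.47·0.15 + 0.38·0.46 + 0.61·0.16 = 0.0705 + 0.1748 + 0.0976 = 0.3429.
P(S | J) = 0.3429 / 0.77 = 0.445325…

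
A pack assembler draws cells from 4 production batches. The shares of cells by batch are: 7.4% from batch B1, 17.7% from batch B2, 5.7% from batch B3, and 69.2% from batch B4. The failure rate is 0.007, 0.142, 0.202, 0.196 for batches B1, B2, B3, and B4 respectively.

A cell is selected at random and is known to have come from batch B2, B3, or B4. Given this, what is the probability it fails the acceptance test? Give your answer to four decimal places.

P(F|S) ≈ 0.1860

Let S = {B2, B3, B4}.
P(S) = 0.177 + 0.057 + 0.692 = 0.926.
P(F ∩ S) = 0.142·0.177 + 0.202·0.057 + 0.196·0.692 = 0.025134 + 0.011514 + 0.135632 = 0.17228.
P(F | S) = 0.17228 / 0.926 = 0.186048…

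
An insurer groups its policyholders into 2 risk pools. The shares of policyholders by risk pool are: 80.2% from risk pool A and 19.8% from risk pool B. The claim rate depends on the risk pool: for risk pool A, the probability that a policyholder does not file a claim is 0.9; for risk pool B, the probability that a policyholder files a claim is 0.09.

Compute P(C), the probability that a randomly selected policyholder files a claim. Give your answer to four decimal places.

0.0980

P(C|A) = 1 − 0.9 = 0.1.
P(C) = P(C|A)·P(A) + P(C|B)·P(B)
      = 0.1·0.802 + 0.09·0.198
      = 0.0802 + 0.01782 = 0.09802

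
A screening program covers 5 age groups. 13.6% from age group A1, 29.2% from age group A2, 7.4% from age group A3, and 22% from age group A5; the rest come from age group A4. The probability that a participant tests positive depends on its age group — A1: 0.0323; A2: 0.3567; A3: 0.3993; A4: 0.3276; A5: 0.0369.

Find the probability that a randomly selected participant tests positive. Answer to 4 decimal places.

0.2373

P(A4) = 1 − (0.136 + 0.292 + 0.074 + 0.22) = 0.278.
By the law of total probability,
P(T) = P(T|A1)·P(A1) + P(T|A2)·P(A2) + P(T|A3)·P(A3) + P(T|A4)·P(A4) + P(T|A5)·P(A5)
      = 0.0323·0.136 + 0.3567·0.292 + 0.3993·0.074 + 0.3276·0.278 + 0.0369·0.22
      = 0.0043928 + 0.1041564 + 0.0295482 + 0.0910728 + 0.008118 = 0.2372882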